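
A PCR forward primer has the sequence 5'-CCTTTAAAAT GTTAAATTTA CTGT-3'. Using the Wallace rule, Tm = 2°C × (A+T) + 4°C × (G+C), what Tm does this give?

58°C

A=8, G=2, C=3, T=11
So N_AT = 19 and N_GC = 5.
Tm = 4·5 + 2·19 = 20 + 38 = 58°C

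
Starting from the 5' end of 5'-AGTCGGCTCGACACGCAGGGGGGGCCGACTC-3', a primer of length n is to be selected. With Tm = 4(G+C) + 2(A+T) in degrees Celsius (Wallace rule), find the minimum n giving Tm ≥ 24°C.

First 6 bases: AGTCGG → Tm = 20°C (< 24°C)
First 7 bases: AGTCGGC → Tm = 24°C (≥ 24°C)
Since every base adds ≥2°C, Tm only increases with n, so the threshold is first crossed at n = 7.

n = 7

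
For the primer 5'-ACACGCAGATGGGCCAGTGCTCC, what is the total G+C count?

15

Base counts: G=7, C=8, T=3, A=5
G+C = 7 + 8 = 15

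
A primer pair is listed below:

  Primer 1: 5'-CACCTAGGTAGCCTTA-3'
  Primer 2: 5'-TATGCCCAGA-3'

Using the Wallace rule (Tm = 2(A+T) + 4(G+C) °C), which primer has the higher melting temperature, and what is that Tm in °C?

Primer 1: A+T=8, G+C=8 → Tm = 2(8)+4(8) = 48°C
Primer 2: A+T=5, G+C=5 → Tm = 2(5)+4(5) = 30°C
48°C vs 30°C → primer 1 is higher.

Primer 1, 48°C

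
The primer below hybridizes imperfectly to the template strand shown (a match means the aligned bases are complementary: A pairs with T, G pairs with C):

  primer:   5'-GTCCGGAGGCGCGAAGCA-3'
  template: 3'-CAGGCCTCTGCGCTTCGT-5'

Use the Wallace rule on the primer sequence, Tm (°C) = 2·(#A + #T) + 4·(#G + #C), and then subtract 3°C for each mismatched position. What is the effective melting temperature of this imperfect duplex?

59°C

Primer base counts: A=4, T=1, G=8, C=5 → A+T=5, G+C=13
Perfect-match Tm = 2(5) + 4(13) = 10 + 52 = 62°C
Mismatches (positions where the bases are not complementary): 1 (at position 9)
Effective Tm = 62 − 1×3 = 62 − 3 = 59°C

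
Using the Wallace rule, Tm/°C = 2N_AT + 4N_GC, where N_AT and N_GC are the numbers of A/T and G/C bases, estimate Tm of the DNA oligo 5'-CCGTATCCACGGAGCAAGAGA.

Scanning the sequence gives T=2, G=6, C=6, A=7.
So N_AT = 9 and N_GC = 12.
Tm = 2×9 + 4×12 = 66°C

66°C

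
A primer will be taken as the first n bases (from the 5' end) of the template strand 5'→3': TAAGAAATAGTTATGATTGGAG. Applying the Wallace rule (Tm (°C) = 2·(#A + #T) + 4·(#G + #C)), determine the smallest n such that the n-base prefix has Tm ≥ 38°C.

First 15 bases: TAAGAAATAGTTATG → Tm = 36°C (< 38°C)
First 16 bases: TAAGAAATAGTTATGA → Tm = 38°C (≥ 38°C)
Each additional base adds 2°C (A/T) or 4°C (G/C), so Tm is non-decreasing in n; n = 16 is the first length to reach 38°C.

n = 16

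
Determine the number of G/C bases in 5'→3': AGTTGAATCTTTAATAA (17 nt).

C=1, G=2, T=7, A=7
Total G or C: 2 + 1 = 3

3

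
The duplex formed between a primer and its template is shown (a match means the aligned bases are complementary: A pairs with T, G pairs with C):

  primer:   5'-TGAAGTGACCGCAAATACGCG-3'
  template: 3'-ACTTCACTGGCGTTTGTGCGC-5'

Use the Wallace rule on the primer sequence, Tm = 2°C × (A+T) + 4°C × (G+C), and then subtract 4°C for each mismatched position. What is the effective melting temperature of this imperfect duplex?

Primer base counts: A=7, T=3, G=6, C=5 → A+T=10, G+C=11
Perfect-match Tm = 2(10) + 4(11) = 20 + 44 = 64°C
Mismatches (positions where the bases are not complementary): 1 (at position 16)
Effective Tm = 64 − 1×4 = 64 − 4 = 60°C

60°C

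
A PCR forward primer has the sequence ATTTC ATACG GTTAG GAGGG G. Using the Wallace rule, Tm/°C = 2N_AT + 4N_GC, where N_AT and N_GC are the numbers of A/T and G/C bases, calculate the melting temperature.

62°C

Base counts: C=2, T=6, G=8, A=5
AT pairs contribute 11, GC pairs contribute 10.
Tm = 4·10 + 2·11 = 40 + 22 = 62°C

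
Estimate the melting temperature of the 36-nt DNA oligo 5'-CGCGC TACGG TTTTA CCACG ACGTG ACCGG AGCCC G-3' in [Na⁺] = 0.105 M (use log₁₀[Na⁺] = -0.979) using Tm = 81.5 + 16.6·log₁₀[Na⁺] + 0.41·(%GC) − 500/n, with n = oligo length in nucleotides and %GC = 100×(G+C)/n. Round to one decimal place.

78.7°C

Length n = 36. Scanning the sequence gives T=6, A=6, C=13, G=11.
G+C = 24, so %GC = 24/36 × 100 = 66.667%
Salt term: 16.6 × (-0.979) = -16.251
GC term: 0.41 × 66.667 = 27.333; length term: −500/36 = −13.889
Tm = 81.5 + (-16.251) + 27.333 − 13.889 = 78.693 → 78.7°C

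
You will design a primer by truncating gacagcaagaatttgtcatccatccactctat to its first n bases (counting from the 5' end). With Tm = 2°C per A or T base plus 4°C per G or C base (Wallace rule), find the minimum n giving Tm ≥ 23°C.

n = 8

First 7 bases: GACAGCA → Tm = 22°C (< 23°C)
First 8 bases: GACAGCAA → Tm = 24°C (≥ 23°C)
Since every base adds ≥2°C, Tm only increases with n, so the threshold is first crossed at n = 8.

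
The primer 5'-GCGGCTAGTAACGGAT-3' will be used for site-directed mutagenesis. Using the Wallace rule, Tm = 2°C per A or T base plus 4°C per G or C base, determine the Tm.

Base counts: A=4, C=3, T=3, G=6
AT pairs contribute 7, GC pairs contribute 9.
Tm = 4·9 + 2·7 = 36 + 14 = 50°C

50°C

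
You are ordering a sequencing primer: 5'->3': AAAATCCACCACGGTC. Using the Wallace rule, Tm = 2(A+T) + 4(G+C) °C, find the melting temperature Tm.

Base counts: C=6, T=2, A=6, G=2
AT pairs contribute 8, GC pairs contribute 8.
Tm = 2×8 + 4×8 = 48°C

48°C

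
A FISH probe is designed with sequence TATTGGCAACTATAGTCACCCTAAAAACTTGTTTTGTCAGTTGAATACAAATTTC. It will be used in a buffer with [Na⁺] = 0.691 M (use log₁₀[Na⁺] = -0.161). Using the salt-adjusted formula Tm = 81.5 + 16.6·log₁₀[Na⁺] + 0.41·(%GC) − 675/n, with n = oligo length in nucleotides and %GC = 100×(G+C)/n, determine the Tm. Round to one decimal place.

79.2°C

Length n = 55. Scanning the sequence gives C=10, G=7, T=20, A=18.
G+C = 17, so %GC = 17/55 × 100 = 30.909%
Salt term: 16.6 × (-0.161) = -2.673
GC term: 0.41 × 30.909 = 12.673; length term: −675/55 = −12.273
Tm = 81.5 + (-2.673) + 12.673 − 12.273 = 79.227 → 79.2°C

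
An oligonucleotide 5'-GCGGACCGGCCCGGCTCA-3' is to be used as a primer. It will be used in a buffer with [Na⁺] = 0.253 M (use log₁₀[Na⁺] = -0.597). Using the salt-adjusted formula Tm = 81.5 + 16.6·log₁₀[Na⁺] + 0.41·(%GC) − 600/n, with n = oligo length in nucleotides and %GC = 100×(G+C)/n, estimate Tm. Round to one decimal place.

Length n = 18. T=1, A=2, G=7, C=8
G+C = 15, so %GC = 15/18 × 100 = 83.333%
Salt term: 16.6 × (-0.597) = -9.91
GC term: 0.41 × 83.333 = 34.167; length term: −600/18 = −33.333
Tm = 81.5 + (-9.91) + 34.167 − 33.333 = 72.424 → 72.4°C

72.4°C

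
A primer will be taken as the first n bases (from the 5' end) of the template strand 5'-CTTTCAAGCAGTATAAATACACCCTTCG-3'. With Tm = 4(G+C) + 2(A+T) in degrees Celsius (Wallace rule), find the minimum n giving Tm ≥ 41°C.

First 15 bases: CTTTCAAGCAGTATA → Tm = 40°C (< 41°C)
First 16 bases: CTTTCAAGCAGTATAA → Tm = 42°C (≥ 41°C)
Since every base adds ≥2°C, Tm only increases with n, so the threshold is first crossed at n = 16.

n = 16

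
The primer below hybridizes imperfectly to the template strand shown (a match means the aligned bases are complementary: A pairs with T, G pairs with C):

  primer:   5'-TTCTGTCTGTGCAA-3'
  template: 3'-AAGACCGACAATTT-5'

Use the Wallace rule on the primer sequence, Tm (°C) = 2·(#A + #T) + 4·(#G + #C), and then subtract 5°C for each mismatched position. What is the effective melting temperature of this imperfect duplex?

Primer base counts: A=2, T=6, G=3, C=3 → A+T=8, G+C=6
Perfect-match Tm = 2(8) + 4(6) = 16 + 24 = 40°C
Mismatches (positions where the bases are not complementary): 3 (at positions 6, 11, 12)
Effective Tm = 40 − 3×5 = 40 − 15 = 25°C

25°C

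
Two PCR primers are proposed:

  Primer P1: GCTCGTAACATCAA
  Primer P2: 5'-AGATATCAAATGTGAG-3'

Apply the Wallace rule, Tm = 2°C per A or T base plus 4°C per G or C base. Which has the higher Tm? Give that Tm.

Primer P1: A+T=8, G+C=6 → Tm = 2(8)+4(6) = 40°C
Primer P2: A+T=11, G+C=5 → Tm = 2(11)+4(5) = 42°C
40°C vs 42°C → primer P2 is higher.

Primer P2, 42°C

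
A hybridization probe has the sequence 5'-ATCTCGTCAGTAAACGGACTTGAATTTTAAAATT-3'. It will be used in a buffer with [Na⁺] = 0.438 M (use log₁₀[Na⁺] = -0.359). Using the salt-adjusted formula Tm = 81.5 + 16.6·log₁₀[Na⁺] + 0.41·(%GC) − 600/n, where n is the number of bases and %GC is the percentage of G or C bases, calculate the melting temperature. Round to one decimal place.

70.0°C

Length n = 34. Counting bases: T=12, A=12, C=5, G=5
G+C = 10, so %GC = 10/34 × 100 = 29.412%
Salt term: 16.6 × (-0.359) = -5.959
GC term: 0.41 × 29.412 = 12.059; length term: −600/34 = −17.647
Tm = 81.5 + (-5.959) + 12.059 − 17.647 = 69.953 → 70.0°C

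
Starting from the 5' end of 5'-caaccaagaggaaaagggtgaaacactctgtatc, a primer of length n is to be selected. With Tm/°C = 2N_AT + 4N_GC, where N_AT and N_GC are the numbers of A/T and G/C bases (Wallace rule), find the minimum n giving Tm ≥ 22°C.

First 7 bases: CAACCAA → Tm = 20°C (< 22°C)
First 8 bases: CAACCAAG → Tm = 24°C (≥ 22°C)
Each additional base adds 2°C (A/T) or 4°C (G/C), so Tm is non-decreasing in n; n = 8 is the first length to reach 22°C.

n = 8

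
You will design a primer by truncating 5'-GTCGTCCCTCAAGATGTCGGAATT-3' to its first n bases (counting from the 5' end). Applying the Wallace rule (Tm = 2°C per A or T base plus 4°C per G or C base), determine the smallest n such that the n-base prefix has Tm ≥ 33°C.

First 9 bases: GTCGTCCCT → Tm = 30°C (< 33°C)
First 10 bases: GTCGTCCCTC → Tm = 34°C (≥ 33°C)
Each additional base adds 2°C (A/T) or 4°C (G/C), so Tm is non-decreasing in n; n = 10 is the first length to reach 33°C.

n = 10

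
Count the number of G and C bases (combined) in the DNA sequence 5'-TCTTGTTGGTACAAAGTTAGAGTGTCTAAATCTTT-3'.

11

Counting bases: A=9, T=15, C=4, G=7
Total G or C: 7 + 4 = 11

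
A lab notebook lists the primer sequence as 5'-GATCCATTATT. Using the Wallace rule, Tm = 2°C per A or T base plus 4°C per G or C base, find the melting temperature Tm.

28°C

Counting bases: G=1, A=3, C=2, T=5
AT pairs contribute 8, GC pairs contribute 3.
Tm = 4·3 + 2·8 = 12 + 16 = 28°C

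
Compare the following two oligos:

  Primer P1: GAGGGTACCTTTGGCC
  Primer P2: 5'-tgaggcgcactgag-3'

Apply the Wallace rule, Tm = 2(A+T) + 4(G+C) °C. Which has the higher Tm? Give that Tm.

Primer P1: A+T=6, G+C=10 → Tm = 2(6)+4(10) = 52°C
Primer P2: A+T=5, G+C=9 → Tm = 2(5)+4(9) = 46°C
52°C vs 46°C → primer P1 is higher.

Primer P1, 52°C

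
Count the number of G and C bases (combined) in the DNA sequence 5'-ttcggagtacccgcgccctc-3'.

Scanning the sequence gives C=9, A=2, G=5, T=4.
Total G or C: 5 + 9 = 14

14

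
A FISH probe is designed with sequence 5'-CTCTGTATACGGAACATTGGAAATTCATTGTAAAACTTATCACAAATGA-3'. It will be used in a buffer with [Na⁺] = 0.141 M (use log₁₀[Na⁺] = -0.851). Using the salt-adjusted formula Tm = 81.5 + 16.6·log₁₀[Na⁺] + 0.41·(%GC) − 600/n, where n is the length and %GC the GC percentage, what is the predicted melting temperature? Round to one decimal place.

67.7°C

Length n = 49. Counting bases: C=8, T=15, A=19, G=7
G+C = 15, so %GC = 15/49 × 100 = 30.612%
Salt term: 16.6 × (-0.851) = -14.127
GC term: 0.41 × 30.612 = 12.551; length term: −600/49 = −12.245
Tm = 81.5 + (-14.127) + 12.551 − 12.245 = 67.679 → 67.7°C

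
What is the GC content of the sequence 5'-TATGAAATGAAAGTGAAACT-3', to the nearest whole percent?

25%

C=1, T=5, A=10, G=4
G+C = 4 + 1 = 5 out of 20 bases
%GC = 5/20 × 100 = 25% ≈ 25%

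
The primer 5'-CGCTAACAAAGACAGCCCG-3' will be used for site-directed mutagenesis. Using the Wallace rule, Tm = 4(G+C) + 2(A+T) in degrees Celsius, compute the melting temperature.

Base counts: T=1, C=7, A=7, G=4
A+T = 8, G+C = 11
Tm = 2(8) + 4(11) = 16 + 44 = 60°C

60°C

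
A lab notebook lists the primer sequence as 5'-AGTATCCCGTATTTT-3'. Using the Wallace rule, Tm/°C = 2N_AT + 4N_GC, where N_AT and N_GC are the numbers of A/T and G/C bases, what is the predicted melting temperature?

Counting bases: T=7, C=3, G=2, A=3
A+T = 10, G+C = 5
Tm = 4·5 + 2·10 = 20 + 20 = 40°C

40°C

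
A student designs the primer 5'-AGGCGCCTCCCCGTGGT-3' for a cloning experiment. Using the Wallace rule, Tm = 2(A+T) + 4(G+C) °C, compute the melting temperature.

Base counts: A=1, T=3, C=7, G=6
So N_AT = 4 and N_GC = 13.
Tm = 4·13 + 2·4 = 52 + 8 = 60°C

60°C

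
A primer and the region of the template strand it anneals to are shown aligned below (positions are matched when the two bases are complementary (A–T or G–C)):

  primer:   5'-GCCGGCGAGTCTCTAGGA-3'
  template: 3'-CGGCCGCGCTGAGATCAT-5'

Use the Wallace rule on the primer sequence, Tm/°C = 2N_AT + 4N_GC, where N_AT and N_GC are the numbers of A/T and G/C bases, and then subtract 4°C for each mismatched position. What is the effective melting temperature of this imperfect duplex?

48°C

Primer base counts: A=3, T=3, G=7, C=5 → A+T=6, G+C=12
Perfect-match Tm = 2(6) + 4(12) = 12 + 48 = 60°C
Mismatches (positions where the bases are not complementary): 3 (at positions 8, 10, 17)
Effective Tm = 60 − 3×4 = 60 − 12 = 48°C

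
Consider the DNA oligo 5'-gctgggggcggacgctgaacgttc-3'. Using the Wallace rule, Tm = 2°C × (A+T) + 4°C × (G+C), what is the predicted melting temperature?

82°C

Counting bases: T=4, G=11, A=3, C=6
So N_AT = 7 and N_GC = 17.
Tm = 4·17 + 2·7 = 68 + 14 = 82°C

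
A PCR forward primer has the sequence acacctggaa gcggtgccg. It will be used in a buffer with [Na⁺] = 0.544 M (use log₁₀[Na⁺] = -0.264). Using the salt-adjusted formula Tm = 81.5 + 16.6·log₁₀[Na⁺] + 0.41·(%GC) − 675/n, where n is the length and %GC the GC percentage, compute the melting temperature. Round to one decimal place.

Length n = 19. A=4, C=6, G=7, T=2
G+C = 13, so %GC = 13/19 × 100 = 68.421%
Salt term: 16.6 × (-0.264) = -4.382
GC term: 0.41 × 68.421 = 28.053; length term: −675/19 = −35.526
Tm = 81.5 + (-4.382) + 28.053 − 35.526 = 69.645 → 69.6°C

69.6°C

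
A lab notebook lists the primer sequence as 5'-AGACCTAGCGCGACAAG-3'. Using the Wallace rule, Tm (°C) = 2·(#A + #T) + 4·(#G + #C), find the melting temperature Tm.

Base counts: G=5, T=1, A=6, C=5
AT pairs contribute 7, GC pairs contribute 10.
Tm = 4·10 + 2·7 = 40 + 14 = 54°C

54°C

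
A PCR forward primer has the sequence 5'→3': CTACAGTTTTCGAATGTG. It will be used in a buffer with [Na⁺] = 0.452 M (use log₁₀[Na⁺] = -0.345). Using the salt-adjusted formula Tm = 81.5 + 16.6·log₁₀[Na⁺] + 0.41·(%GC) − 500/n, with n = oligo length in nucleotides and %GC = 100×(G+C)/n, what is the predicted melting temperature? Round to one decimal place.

63.9°C

Length n = 18. Base counts: A=4, C=3, G=4, T=7
G+C = 7, so %GC = 7/18 × 100 = 38.889%
Salt term: 16.6 × (-0.345) = -5.727
GC term: 0.41 × 38.889 = 15.944; length term: −500/18 = −27.778
Tm = 81.5 + (-5.727) + 15.944 − 27.778 = 63.939 → 63.9°C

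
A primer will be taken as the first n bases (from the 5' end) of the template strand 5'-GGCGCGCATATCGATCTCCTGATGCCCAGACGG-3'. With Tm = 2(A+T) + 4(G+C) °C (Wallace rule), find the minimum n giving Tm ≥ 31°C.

n = 9

First 8 bases: GGCGCGCA → Tm = 30°C (< 31°C)
First 9 bases: GGCGCGCAT → Tm = 32°C (≥ 31°C)
Each additional base adds 2°C (A/T) or 4°C (G/C), so Tm is non-decreasing in n; n = 9 is the first length to reach 31°C.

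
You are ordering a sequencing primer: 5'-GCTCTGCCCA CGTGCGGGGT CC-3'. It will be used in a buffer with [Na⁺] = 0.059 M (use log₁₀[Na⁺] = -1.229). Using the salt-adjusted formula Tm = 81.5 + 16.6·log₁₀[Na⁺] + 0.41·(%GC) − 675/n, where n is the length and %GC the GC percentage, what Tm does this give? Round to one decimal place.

62.1°C

Length n = 22. A=1, C=9, G=8, T=4
G+C = 17, so %GC = 17/22 × 100 = 77.273%
Salt term: 16.6 × (-1.229) = -20.401
GC term: 0.41 × 77.273 = 31.682; length term: −675/22 = −30.682
Tm = 81.5 + (-20.401) + 31.682 − 30.682 = 62.099 → 62.1°C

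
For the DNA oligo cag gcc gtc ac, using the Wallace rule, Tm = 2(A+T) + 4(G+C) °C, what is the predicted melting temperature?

Scanning the sequence gives G=3, C=5, T=1, A=2.
A+T = 3, G+C = 8
Tm = 4·8 + 2·3 = 32 + 6 = 38°C

38°C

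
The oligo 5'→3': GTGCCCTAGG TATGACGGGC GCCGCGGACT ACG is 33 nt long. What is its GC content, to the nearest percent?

70%

Scanning the sequence gives A=5, T=5, G=13, C=10.
G+C = 13 + 10 = 23 out of 33 bases
%GC = 23/33 × 100 = 69.7% ≈ 70%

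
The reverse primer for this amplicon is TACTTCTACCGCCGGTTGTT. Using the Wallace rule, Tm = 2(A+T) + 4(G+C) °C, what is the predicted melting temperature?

A=2, G=4, C=6, T=8
So N_AT = 10 and N_GC = 10.
Tm = 2(10) + 4(10) = 20 + 40 = 60°C

60°C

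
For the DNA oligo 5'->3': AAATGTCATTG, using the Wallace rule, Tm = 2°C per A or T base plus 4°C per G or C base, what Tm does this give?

Scanning the sequence gives T=4, A=4, C=1, G=2.
A+T = 8, G+C = 3
Tm = 2(8) + 4(3) = 16 + 12 = 28°C

28°C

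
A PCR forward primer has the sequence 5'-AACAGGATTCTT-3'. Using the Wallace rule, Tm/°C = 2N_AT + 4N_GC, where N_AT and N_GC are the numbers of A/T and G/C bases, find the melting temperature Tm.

32°C

Base counts: C=2, G=2, A=4, T=4
A+T = 8, G+C = 4
Tm = 2×8 + 4×4 = 32°C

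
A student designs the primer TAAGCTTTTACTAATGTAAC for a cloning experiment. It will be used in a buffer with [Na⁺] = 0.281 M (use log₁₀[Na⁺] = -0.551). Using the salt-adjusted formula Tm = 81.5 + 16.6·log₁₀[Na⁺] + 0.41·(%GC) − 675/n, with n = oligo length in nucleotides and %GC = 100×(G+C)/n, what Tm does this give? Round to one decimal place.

Length n = 20. Base counts: A=7, C=3, G=2, T=8
G+C = 5, so %GC = 5/20 × 100 = 25%
Salt term: 16.6 × (-0.551) = -9.147
GC term: 0.41 × 25 = 10.25; length term: −675/20 = −33.75
Tm = 81.5 + (-9.147) + 10.25 − 33.75 = 48.853 → 48.9°C

48.9°C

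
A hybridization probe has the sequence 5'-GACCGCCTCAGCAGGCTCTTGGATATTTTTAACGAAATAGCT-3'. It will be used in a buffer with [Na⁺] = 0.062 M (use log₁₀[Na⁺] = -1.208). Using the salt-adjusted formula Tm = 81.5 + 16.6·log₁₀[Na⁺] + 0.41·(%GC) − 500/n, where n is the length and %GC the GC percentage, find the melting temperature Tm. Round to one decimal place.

68.1°C

Length n = 42. Base counts: G=9, A=11, C=10, T=12
G+C = 19, so %GC = 19/42 × 100 = 45.238%
Salt term: 16.6 × (-1.208) = -20.053
GC term: 0.41 × 45.238 = 18.548; length term: −500/42 = −11.905
Tm = 81.5 + (-20.053) + 18.548 − 11.905 = 68.09 → 68.1°C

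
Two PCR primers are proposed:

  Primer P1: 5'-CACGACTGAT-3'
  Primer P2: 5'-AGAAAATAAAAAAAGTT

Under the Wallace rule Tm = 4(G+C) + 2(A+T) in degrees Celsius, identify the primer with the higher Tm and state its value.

Primer P1: A+T=5, G+C=5 → Tm = 2(5)+4(5) = 30°C
Primer P2: A+T=15, G+C=2 → Tm = 2(15)+4(2) = 38°C
30°C vs 38°C → primer P2 is higher.

Primer P2, 38°C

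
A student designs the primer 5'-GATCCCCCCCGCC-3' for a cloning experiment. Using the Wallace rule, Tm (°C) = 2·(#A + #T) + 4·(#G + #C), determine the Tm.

48°C

G=2, T=1, A=1, C=9
A+T = 2, G+C = 11
Tm = 2(2) + 4(11) = 4 + 44 = 48°C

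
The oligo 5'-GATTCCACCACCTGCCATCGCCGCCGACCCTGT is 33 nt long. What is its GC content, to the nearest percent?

Scanning the sequence gives T=6, G=6, C=16, A=5.
G+C = 6 + 16 = 22 out of 33 bases
%GC = 22/33 × 100 = 66.67% ≈ 67%

67%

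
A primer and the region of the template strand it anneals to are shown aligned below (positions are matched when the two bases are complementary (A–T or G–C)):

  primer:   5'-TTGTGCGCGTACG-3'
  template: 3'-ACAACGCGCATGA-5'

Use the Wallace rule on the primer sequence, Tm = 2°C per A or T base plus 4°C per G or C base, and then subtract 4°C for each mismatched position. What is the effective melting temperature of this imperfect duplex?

Primer base counts: A=1, T=4, G=5, C=3 → A+T=5, G+C=8
Perfect-match Tm = 2(5) + 4(8) = 10 + 32 = 42°C
Mismatches (positions where the bases are not complementary): 3 (at positions 2, 3, 13)
Effective Tm = 42 − 3×4 = 42 − 12 = 30°C

30°C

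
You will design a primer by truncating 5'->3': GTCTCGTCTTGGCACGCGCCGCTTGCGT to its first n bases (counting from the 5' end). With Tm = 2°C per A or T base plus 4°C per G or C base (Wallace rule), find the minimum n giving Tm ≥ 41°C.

First 12 bases: GTCTCGTCTTGG → Tm = 38°C (< 41°C)
First 13 bases: GTCTCGTCTTGGC → Tm = 42°C (≥ 41°C)
Since every base adds ≥2°C, Tm only increases with n, so the threshold is first crossed at n = 13.

n = 13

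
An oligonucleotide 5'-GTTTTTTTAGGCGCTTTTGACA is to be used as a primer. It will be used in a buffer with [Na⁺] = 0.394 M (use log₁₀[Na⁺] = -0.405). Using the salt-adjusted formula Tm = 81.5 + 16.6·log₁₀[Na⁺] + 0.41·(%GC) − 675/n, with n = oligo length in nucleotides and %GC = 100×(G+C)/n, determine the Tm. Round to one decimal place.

Length n = 22. Counting bases: G=5, A=3, C=3, T=11
G+C = 8, so %GC = 8/22 × 100 = 36.364%
Salt term: 16.6 × (-0.405) = -6.723
GC term: 0.41 × 36.364 = 14.909; length term: −675/22 = −30.682
Tm = 81.5 + (-6.723) + 14.909 − 30.682 = 59.004 → 59.0°C

59.0°C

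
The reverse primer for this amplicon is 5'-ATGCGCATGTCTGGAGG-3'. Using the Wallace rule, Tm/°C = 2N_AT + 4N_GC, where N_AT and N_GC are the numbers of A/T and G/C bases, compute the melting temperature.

Scanning the sequence gives A=3, T=4, G=7, C=3.
So N_AT = 7 and N_GC = 10.
Tm = 4·10 + 2·7 = 40 + 14 = 54°C

54°C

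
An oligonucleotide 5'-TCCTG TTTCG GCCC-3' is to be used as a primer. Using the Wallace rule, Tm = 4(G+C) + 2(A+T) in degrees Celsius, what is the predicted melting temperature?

46°C

Base counts: A=0, T=5, G=3, C=6
AT pairs contribute 5, GC pairs contribute 9.
Tm = 2×5 + 4×9 = 46°C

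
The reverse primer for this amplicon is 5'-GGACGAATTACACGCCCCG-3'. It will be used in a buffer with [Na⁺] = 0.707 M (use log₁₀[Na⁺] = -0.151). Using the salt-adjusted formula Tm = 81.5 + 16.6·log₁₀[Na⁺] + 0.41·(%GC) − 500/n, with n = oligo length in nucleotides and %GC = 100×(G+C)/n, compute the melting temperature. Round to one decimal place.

78.6°C

Length n = 19. Base counts: G=5, C=7, A=5, T=2
G+C = 12, so %GC = 12/19 × 100 = 63.158%
Salt term: 16.6 × (-0.151) = -2.507
GC term: 0.41 × 63.158 = 25.895; length term: −500/19 = −26.316
Tm = 81.5 + (-2.507) + 25.895 − 26.316 = 78.572 → 78.6°C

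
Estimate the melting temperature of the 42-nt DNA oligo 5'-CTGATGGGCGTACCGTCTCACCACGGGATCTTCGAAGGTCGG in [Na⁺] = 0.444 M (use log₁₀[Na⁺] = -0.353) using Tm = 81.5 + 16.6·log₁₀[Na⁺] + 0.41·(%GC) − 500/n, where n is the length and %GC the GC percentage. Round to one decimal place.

89.1°C

Length n = 42. Base counts: C=12, T=9, G=14, A=7
G+C = 26, so %GC = 26/42 × 100 = 61.905%
Salt term: 16.6 × (-0.353) = -5.86
GC term: 0.41 × 61.905 = 25.381; length term: −500/42 = −11.905
Tm = 81.5 + (-5.86) + 25.381 − 11.905 = 89.116 → 89.1°C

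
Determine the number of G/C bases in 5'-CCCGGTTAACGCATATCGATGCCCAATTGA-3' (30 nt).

C=9, T=7, G=6, A=8
Total G or C: 6 + 9 = 15

15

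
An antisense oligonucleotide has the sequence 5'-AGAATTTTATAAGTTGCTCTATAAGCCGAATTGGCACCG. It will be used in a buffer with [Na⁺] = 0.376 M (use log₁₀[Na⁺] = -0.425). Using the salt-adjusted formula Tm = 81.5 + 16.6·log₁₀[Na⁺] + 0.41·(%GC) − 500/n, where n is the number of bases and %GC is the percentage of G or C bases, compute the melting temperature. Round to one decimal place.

77.4°C

Length n = 39. G=8, A=12, T=12, C=7
G+C = 15, so %GC = 15/39 × 100 = 38.462%
Salt term: 16.6 × (-0.425) = -7.055
GC term: 0.41 × 38.462 = 15.769; length term: −500/39 = −12.821
Tm = 81.5 + (-7.055) + 15.769 − 12.821 = 77.393 → 77.4°C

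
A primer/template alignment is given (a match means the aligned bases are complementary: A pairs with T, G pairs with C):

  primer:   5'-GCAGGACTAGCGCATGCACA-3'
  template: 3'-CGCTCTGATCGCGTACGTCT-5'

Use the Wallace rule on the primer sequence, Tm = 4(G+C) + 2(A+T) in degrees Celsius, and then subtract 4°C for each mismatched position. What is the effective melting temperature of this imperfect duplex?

52°C

Primer base counts: A=6, T=2, G=6, C=6 → A+T=8, G+C=12
Perfect-match Tm = 2(8) + 4(12) = 16 + 48 = 64°C
Mismatches (positions where the bases are not complementary): 3 (at positions 3, 4, 19)
Effective Tm = 64 − 3×4 = 64 − 12 = 52°C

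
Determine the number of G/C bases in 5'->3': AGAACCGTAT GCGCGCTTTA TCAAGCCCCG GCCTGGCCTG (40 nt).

25

Base counts: C=14, G=11, A=7, T=8
G+C = 11 + 14 = 25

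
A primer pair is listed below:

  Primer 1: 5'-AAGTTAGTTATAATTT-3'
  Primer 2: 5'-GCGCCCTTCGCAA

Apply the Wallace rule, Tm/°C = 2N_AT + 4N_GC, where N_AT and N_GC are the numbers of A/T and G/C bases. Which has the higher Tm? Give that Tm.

Primer 1: A+T=14, G+C=2 → Tm = 2(14)+4(2) = 36°C
Primer 2: A+T=4, G+C=9 → Tm = 2(4)+4(9) = 44°C
36°C vs 44°C → primer 2 is higher.

Primer 2, 44°C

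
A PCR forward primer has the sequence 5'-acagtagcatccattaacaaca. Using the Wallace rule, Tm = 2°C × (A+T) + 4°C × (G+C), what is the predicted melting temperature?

60°C

Scanning the sequence gives A=10, G=2, C=6, T=4.
A+T = 14, G+C = 8
Tm = 2×14 + 4×8 = 60°C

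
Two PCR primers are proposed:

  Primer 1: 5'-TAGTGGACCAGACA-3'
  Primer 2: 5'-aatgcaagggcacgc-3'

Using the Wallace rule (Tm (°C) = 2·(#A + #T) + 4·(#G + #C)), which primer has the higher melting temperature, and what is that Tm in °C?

Primer 1: A+T=7, G+C=7 → Tm = 2(7)+4(7) = 42°C
Primer 2: A+T=6, G+C=9 → Tm = 2(6)+4(9) = 48°C
42°C vs 48°C → primer 2 is higher.

Primer 2, 48°C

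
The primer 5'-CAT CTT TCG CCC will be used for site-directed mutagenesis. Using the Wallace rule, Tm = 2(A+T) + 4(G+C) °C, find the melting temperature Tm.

A=1, G=1, C=6, T=4
So N_AT = 5 and N_GC = 7.
Tm = 2×5 + 4×7 = 38°C

38°C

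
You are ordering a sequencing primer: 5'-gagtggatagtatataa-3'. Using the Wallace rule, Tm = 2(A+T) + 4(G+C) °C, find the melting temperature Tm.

Scanning the sequence gives T=5, G=5, C=0, A=7.
A+T = 12, G+C = 5
Tm = 4·5 + 2·12 = 20 + 24 = 44°C

44°C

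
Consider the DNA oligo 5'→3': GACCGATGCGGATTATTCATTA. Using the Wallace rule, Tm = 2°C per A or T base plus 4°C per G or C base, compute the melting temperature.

62°C

A=6, C=4, T=7, G=5
So N_AT = 13 and N_GC = 9.
Tm = 2×13 + 4×9 = 62°C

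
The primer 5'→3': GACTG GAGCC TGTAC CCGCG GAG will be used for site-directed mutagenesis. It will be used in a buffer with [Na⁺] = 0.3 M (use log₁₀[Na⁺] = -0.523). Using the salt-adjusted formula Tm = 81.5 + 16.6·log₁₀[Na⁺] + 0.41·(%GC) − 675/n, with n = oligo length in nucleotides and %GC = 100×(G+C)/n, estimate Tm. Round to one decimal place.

72.0°C

Length n = 23. Counting bases: A=4, C=7, G=9, T=3
G+C = 16, so %GC = 16/23 × 100 = 69.565%
Salt term: 16.6 × (-0.523) = -8.682
GC term: 0.41 × 69.565 = 28.522; length term: −675/23 = −29.348
Tm = 81.5 + (-8.682) + 28.522 − 29.348 = 71.992 → 72.0°C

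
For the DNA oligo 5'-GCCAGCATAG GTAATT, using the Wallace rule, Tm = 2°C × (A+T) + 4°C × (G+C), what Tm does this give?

G=4, C=3, T=4, A=5
So N_AT = 9 and N_GC = 7.
Tm = 2(9) + 4(7) = 18 + 28 = 46°C

46°C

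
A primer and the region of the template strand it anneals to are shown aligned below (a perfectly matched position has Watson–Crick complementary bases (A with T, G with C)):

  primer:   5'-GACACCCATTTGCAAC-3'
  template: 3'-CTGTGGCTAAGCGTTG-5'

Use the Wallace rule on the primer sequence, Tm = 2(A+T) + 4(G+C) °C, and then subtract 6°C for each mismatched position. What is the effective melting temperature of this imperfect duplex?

36°C

Primer base counts: A=5, T=3, G=2, C=6 → A+T=8, G+C=8
Perfect-match Tm = 2(8) + 4(8) = 16 + 32 = 48°C
Mismatches (positions where the bases are not complementary): 2 (at positions 7, 11)
Effective Tm = 48 − 2×6 = 48 − 12 = 36°C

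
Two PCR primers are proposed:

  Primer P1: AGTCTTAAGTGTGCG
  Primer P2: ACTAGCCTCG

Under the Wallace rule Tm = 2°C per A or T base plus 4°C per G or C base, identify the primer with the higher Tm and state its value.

Primer P1, 44°C

Primer P1: A+T=8, G+C=7 → Tm = 2(8)+4(7) = 44°C
Primer P2: A+T=4, G+C=6 → Tm = 2(4)+4(6) = 32°C
44°C vs 32°C → primer P1 is higher.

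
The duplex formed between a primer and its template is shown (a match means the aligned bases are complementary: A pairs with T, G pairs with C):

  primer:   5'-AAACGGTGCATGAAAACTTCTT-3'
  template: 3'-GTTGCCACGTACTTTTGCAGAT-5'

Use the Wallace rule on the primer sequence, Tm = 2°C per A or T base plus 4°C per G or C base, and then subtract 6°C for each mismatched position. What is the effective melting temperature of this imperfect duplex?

Primer base counts: A=8, T=6, G=4, C=4 → A+T=14, G+C=8
Perfect-match Tm = 2(14) + 4(8) = 28 + 32 = 60°C
Mismatches (positions where the bases are not complementary): 3 (at positions 1, 18, 22)
Effective Tm = 60 − 3×6 = 60 − 18 = 42°C

42°C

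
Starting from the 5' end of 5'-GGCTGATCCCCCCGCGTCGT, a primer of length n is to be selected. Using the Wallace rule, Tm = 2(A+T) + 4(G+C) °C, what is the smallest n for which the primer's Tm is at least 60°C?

First 16 bases: GGCTGATCCCCCCGCG → Tm = 58°C (< 60°C)
First 17 bases: GGCTGATCCCCCCGCGT → Tm = 60°C (≥ 60°C)
Each additional base adds 2°C (A/T) or 4°C (G/C), so Tm is non-decreasing in n; n = 17 is the first length to reach 60°C.

n = 17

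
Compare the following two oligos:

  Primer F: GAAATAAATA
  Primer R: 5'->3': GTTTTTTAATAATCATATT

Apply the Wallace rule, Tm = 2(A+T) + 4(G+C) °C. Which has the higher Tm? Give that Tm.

Primer F: A+T=9, G+C=1 → Tm = 2(9)+4(1) = 22°C
Primer R: A+T=17, G+C=2 → Tm = 2(17)+4(2) = 42°C
22°C vs 42°C → primer R is higher.

Primer R, 42°C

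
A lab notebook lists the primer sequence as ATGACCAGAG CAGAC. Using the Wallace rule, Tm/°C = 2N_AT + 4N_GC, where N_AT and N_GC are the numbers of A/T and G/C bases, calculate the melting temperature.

Counting bases: A=6, C=4, G=4, T=1
A+T = 7, G+C = 8
Tm = 2×7 + 4×8 = 46°C

46°C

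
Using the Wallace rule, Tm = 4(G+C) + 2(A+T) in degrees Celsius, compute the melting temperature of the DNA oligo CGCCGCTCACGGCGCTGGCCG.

G=8, T=2, A=1, C=10
AT pairs contribute 3, GC pairs contribute 18.
Tm = 2×3 + 4×18 = 78°C

78°C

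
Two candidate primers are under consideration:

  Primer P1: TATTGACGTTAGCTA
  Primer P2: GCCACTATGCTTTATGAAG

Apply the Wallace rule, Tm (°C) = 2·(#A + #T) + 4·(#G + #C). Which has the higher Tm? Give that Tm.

Primer P2, 54°C

Primer P1: A+T=10, G+C=5 → Tm = 2(10)+4(5) = 40°C
Primer P2: A+T=11, G+C=8 → Tm = 2(11)+4(8) = 54°C
40°C vs 54°C → primer P2 is higher.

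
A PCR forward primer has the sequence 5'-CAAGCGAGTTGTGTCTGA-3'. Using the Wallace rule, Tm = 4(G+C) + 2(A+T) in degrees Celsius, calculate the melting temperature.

Base counts: T=5, C=3, G=6, A=4
A+T = 9, G+C = 9
Tm = 2(9) + 4(9) = 18 + 36 = 54°C

54°C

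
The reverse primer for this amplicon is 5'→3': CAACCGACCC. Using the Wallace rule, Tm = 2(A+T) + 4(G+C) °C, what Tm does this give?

34°C

Counting bases: T=0, C=6, G=1, A=3
AT pairs contribute 3, GC pairs contribute 7.
Tm = 2(3) + 4(7) = 6 + 28 = 34°C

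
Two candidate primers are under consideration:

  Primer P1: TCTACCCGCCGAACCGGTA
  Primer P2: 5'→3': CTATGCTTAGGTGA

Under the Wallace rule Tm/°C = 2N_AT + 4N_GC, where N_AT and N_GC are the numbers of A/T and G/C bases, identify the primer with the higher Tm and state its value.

Primer P1, 62°C

Primer P1: A+T=7, G+C=12 → Tm = 2(7)+4(12) = 62°C
Primer P2: A+T=8, G+C=6 → Tm = 2(8)+4(6) = 40°C
62°C vs 40°C → primer P1 is higher.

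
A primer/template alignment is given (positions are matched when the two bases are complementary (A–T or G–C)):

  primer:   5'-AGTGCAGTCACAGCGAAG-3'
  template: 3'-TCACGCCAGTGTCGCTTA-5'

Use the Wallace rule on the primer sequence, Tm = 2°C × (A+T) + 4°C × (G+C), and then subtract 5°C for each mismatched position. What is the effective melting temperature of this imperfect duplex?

Primer base counts: A=6, T=2, G=6, C=4 → A+T=8, G+C=10
Perfect-match Tm = 2(8) + 4(10) = 16 + 40 = 56°C
Mismatches (positions where the bases are not complementary): 2 (at positions 6, 18)
Effective Tm = 56 − 2×5 = 56 − 10 = 46°C

46°C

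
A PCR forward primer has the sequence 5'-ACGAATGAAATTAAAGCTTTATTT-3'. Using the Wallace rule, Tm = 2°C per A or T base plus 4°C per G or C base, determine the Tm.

58°C

Counting bases: G=3, C=2, A=10, T=9
A+T = 19, G+C = 5
Tm = 2(19) + 4(5) = 38 + 20 = 58°C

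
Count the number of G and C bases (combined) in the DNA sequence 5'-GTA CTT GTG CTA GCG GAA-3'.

Counting bases: A=4, T=5, C=3, G=6
Total G or C: 6 + 3 = 9

9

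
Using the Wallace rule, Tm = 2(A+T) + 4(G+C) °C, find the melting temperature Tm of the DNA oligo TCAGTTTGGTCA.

34°C

Base counts: G=3, T=5, A=2, C=2
A+T = 7, G+C = 5
Tm = 2×7 + 4×5 = 34°C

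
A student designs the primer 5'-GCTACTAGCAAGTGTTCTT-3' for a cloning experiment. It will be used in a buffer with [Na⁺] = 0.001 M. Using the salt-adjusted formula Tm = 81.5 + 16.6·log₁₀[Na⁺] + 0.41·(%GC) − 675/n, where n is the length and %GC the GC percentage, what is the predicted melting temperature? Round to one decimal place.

13.4°C

Length n = 19. Scanning the sequence gives C=4, T=7, A=4, G=4.
G+C = 8, so %GC = 8/19 × 100 = 42.105%
Salt term: 16.6 × (-3) = -49.8
GC term: 0.41 × 42.105 = 17.263; length term: −675/19 = −35.526
Tm = 81.5 + (-49.8) + 17.263 − 35.526 = 13.437 → 13.4°C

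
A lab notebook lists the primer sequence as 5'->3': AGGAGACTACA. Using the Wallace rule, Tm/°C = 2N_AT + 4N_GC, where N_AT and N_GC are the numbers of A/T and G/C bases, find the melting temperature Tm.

32°C

Counting bases: T=1, G=3, C=2, A=5
AT pairs contribute 6, GC pairs contribute 5.
Tm = 2(6) + 4(5) = 12 + 20 = 32°C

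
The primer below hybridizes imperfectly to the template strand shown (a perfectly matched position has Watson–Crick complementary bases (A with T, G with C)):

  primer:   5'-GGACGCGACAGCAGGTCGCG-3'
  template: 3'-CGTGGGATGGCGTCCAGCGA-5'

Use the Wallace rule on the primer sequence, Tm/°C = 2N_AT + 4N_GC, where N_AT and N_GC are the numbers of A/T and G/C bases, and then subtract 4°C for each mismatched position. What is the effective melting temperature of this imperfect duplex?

Primer base counts: A=4, T=1, G=9, C=6 → A+T=5, G+C=15
Perfect-match Tm = 2(5) + 4(15) = 10 + 60 = 70°C
Mismatches (positions where the bases are not complementary): 5 (at positions 2, 5, 7, 10, 20)
Effective Tm = 70 − 5×4 = 70 − 20 = 50°C

50°C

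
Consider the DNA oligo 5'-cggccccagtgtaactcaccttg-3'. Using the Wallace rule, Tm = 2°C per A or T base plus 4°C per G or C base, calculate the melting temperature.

74°C

A=4, G=5, C=9, T=5
A+T = 9, G+C = 14
Tm = 4·14 + 2·9 = 56 + 18 = 74°C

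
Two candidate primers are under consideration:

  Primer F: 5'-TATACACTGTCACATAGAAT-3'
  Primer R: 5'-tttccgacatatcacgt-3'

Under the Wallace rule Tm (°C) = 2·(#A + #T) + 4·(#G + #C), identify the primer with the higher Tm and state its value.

Primer F: A+T=14, G+C=6 → Tm = 2(14)+4(6) = 52°C
Primer R: A+T=10, G+C=7 → Tm = 2(10)+4(7) = 48°C
52°C vs 48°C → primer F is higher.

Primer F, 52°C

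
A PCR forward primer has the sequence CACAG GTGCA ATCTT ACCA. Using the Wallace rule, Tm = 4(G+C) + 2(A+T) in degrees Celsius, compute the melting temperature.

56°C

Scanning the sequence gives C=6, A=6, G=3, T=4.
AT pairs contribute 10, GC pairs contribute 9.
Tm = 4·9 + 2·10 = 36 + 20 = 56°C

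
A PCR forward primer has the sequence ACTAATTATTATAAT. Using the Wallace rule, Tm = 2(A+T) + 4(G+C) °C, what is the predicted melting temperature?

A=7, C=1, G=0, T=7
AT pairs contribute 14, GC pairs contribute 1.
Tm = 4·1 + 2·14 = 4 + 28 = 32°C

32°C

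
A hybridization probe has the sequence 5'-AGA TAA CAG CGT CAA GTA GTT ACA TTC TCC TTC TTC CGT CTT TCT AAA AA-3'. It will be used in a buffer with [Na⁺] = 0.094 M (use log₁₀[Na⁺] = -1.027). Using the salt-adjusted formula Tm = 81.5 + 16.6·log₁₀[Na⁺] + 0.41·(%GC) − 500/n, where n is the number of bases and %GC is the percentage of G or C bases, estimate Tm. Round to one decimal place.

Length n = 50. Scanning the sequence gives T=17, A=15, C=12, G=6.
G+C = 18, so %GC = 18/50 × 100 = 36%
Salt term: 16.6 × (-1.027) = -17.048
GC term: 0.41 × 36 = 14.76; length term: −500/50 = −10
Tm = 81.5 + (-17.048) + 14.76 − 10 = 69.212 → 69.2°C

69.2°C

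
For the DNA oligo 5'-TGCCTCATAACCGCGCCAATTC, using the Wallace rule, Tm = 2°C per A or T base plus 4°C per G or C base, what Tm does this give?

68°C

C=9, T=5, G=3, A=5
AT pairs contribute 10, GC pairs contribute 12.
Tm = 4·12 + 2·10 = 48 + 20 = 68°C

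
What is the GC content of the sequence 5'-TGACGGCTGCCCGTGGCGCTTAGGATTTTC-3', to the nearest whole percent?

60%

Scanning the sequence gives T=9, A=3, C=8, G=10.
G+C = 10 + 8 = 18 out of 30 bases
%GC = 18/30 × 100 = 60% ≈ 60%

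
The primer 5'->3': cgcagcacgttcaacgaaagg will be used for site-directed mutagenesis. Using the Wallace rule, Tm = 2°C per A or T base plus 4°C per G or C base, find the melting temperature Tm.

Base counts: G=6, C=6, T=2, A=7
AT pairs contribute 9, GC pairs contribute 12.
Tm = 2(9) + 4(12) = 18 + 48 = 66°C

66°C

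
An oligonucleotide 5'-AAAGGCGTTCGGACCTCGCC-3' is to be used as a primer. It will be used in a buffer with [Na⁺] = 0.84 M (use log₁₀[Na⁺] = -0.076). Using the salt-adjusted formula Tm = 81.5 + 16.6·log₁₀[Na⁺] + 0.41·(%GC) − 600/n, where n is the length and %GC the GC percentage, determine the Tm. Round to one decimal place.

Length n = 20. Base counts: A=4, C=7, G=6, T=3
G+C = 13, so %GC = 13/20 × 100 = 65%
Salt term: 16.6 × (-0.076) = -1.262
GC term: 0.41 × 65 = 26.65; length term: −600/20 = −30
Tm = 81.5 + (-1.262) + 26.65 − 30 = 76.888 → 76.9°C

76.9°C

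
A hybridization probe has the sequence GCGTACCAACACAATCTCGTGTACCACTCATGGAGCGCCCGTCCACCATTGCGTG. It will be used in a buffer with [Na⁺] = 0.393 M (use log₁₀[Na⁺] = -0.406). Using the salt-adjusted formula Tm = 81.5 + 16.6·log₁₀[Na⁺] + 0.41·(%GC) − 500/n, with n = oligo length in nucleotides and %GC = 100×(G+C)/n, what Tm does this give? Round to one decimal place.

Length n = 55. Counting bases: T=11, A=12, G=12, C=20
G+C = 32, so %GC = 32/55 × 100 = 58.182%
Salt term: 16.6 × (-0.406) = -6.74
GC term: 0.41 × 58.182 = 23.855; length term: −500/55 = −9.091
Tm = 81.5 + (-6.74) + 23.855 − 9.091 = 89.524 → 89.5°C

89.5°C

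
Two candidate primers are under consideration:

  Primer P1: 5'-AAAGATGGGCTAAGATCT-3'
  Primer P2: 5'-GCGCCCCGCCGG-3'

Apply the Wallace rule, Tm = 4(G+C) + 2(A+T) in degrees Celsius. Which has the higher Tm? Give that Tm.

Primer P1, 50°C

Primer P1: A+T=11, G+C=7 → Tm = 2(11)+4(7) = 50°C
Primer P2: A+T=0, G+C=12 → Tm = 2(0)+4(12) = 48°C
50°C vs 48°C → primer P1 is higher.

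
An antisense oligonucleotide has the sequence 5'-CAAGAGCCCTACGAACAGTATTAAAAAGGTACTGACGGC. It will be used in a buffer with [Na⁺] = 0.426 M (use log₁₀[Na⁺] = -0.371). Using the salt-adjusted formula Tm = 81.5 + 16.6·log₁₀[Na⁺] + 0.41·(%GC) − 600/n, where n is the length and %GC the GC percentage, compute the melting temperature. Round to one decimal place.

78.9°C

Length n = 39. Base counts: A=15, G=9, T=6, C=9
G+C = 18, so %GC = 18/39 × 100 = 46.154%
Salt term: 16.6 × (-0.371) = -6.159
GC term: 0.41 × 46.154 = 18.923; length term: −600/39 = −15.385
Tm = 81.5 + (-6.159) + 18.923 − 15.385 = 78.879 → 78.9°C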